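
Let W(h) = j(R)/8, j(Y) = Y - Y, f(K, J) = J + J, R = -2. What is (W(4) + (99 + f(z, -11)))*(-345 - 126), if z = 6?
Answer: -36267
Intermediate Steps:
f(K, J) = 2*J
j(Y) = 0
W(h) = 0 (W(h) = 0/8 = 0*(⅛) = 0)
(W(4) + (99 + f(z, -11)))*(-345 - 126) = (0 + (99 + 2*(-11)))*(-345 - 126) = (0 + (99 - 22))*(-471) = (0 + 77)*(-471) = 77*(-471) = -36267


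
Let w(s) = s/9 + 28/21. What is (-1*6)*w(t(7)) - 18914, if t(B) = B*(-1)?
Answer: -56752/3 ≈ -18917.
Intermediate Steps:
t(B) = -B
w(s) = 4/3 + s/9 (w(s) = s*(1/9) + 28*(1/21) = s/9 + 4/3 = 4/3 + s/9)
(-1*6)*w(t(7)) - 18914 = (-1*6)*(4/3 + (-1*7)/9) - 18914 = -6*(4/3 + (1/9)*(-7)) - 18914 = -6*(4/3 - 7/9) - 18914 = -6*5/9 - 18914 = -10/3 - 18914 = -56752/3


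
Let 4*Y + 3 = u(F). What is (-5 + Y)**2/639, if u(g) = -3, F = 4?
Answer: 169/2556 ≈ 0.066119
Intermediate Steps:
Y = -3/2 (Y = -3/4 + (1/4)*(-3) = -3/4 - 3/4 = -3/2 ≈ -1.5000)
(-5 + Y)**2/639 = (-5 - 3/2)**2/639 = (-13/2)**2*(1/639) = (169/4)*(1/639) = 169/2556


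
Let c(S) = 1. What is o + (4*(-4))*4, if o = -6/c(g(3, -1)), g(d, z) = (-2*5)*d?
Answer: -70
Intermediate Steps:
g(d, z) = -10*d
o = -6 (o = -6/1 = -6*1 = -6)
o + (4*(-4))*4 = -6 + (4*(-4))*4 = -6 - 16*4 = -6 - 64 = -70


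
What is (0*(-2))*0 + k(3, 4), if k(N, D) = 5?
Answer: 5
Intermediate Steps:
(0*(-2))*0 + k(3, 4) = (0*(-2))*0 + 5 = 0*0 + 5 = 0 + 5 = 5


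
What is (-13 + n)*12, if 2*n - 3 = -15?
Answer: -228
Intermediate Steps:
n = -6 (n = 3/2 + (½)*(-15) = 3/2 - 15/2 = -6)
(-13 + n)*12 = (-13 - 6)*12 = -19*12 = -228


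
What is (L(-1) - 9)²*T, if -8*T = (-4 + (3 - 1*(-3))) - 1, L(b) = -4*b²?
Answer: -169/8 ≈ -21.125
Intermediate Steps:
T = -⅛ (T = -((-4 + (3 - 1*(-3))) - 1)/8 = -((-4 + (3 + 3)) - 1)/8 = -((-4 + 6) - 1)/8 = -(2 - 1)/8 = -⅛*1 = -⅛ ≈ -0.12500)
(L(-1) - 9)²*T = (-4*(-1)² - 9)²*(-⅛) = (-4*1 - 9)²*(-⅛) = (-4 - 9)²*(-⅛) = (-13)²*(-⅛) = 169*(-⅛) = -169/8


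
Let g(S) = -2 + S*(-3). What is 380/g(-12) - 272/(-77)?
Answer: 19254/1309 ≈ 14.709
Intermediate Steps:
g(S) = -2 - 3*S
380/g(-12) - 272/(-77) = 380/(-2 - 3*(-12)) - 272/(-77) = 380/(-2 + 36) - 272*(-1/77) = 380/34 + 272/77 = 380*(1/34) + 272/77 = 190/17 + 272/77 = 19254/1309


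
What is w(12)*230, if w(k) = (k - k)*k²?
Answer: 0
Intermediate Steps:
w(k) = 0 (w(k) = 0*k² = 0)
w(12)*230 = 0*230 = 0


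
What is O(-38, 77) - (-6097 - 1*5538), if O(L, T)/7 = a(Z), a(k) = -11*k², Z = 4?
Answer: 10403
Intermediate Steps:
O(L, T) = -1232 (O(L, T) = 7*(-11*4²) = 7*(-11*16) = 7*(-176) = -1232)
O(-38, 77) - (-6097 - 1*5538) = -1232 - (-6097 - 1*5538) = -1232 - (-6097 - 5538) = -1232 - 1*(-11635) = -1232 + 11635 = 10403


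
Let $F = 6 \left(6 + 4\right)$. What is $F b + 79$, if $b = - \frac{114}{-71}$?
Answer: $\frac{12449}{71} \approx 175.34$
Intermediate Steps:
$b = \frac{114}{71}$ ($b = \left(-114\right) \left(- \frac{1}{71}\right) = \frac{114}{71} \approx 1.6056$)
$F = 60$ ($F = 6 \cdot 10 = 60$)
$F b + 79 = 60 \cdot \frac{114}{71} + 79 = \frac{6840}{71} + 79 = \frac{12449}{71}$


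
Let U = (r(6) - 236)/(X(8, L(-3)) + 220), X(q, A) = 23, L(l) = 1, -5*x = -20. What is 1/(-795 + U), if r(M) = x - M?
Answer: -243/193423 ≈ -0.0012563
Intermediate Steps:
x = 4 (x = -⅕*(-20) = 4)
r(M) = 4 - M
U = -238/243 (U = ((4 - 1*6) - 236)/(23 + 220) = ((4 - 6) - 236)/243 = (-2 - 236)*(1/243) = -238*1/243 = -238/243 ≈ -0.97942)
1/(-795 + U) = 1/(-795 - 238/243) = 1/(-193423/243) = -243/193423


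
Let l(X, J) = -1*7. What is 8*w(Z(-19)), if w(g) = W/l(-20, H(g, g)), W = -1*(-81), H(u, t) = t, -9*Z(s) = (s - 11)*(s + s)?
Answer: -648/7 ≈ -92.571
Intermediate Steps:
Z(s) = -2*s*(-11 + s)/9 (Z(s) = -(s - 11)*(s + s)/9 = -(-11 + s)*2*s/9 = -2*s*(-11 + s)/9)
l(X, J) = -7
W = 81
w(g) = -81/7 (w(g) = 81/(-7) = 81*(-⅐) = -81/7)
8*w(Z(-19)) = 8*(-81/7) = -648/7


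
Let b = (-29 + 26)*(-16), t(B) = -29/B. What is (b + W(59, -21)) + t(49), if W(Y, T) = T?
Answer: 1294/49 ≈ 26.408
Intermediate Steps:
b = 48 (b = -3*(-16) = 48)
(b + W(59, -21)) + t(49) = (48 - 21) - 29/49 = 27 - 29*1/49 = 27 - 29/49 = 1294/49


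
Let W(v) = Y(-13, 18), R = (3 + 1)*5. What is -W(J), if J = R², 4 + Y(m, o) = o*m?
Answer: 238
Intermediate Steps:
R = 20 (R = 4*5 = 20)
Y(m, o) = -4 + m*o (Y(m, o) = -4 + o*m = -4 + m*o)
J = 400 (J = 20² = 400)
W(v) = -238 (W(v) = -4 - 13*18 = -4 - 234 = -238)
-W(J) = -1*(-238) = 238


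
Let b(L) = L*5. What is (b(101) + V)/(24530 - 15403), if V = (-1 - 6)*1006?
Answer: -6537/9127 ≈ -0.71623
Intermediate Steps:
V = -7042 (V = -7*1006 = -7042)
b(L) = 5*L
(b(101) + V)/(24530 - 15403) = (5*101 - 7042)/(24530 - 15403) = (505 - 7042)/9127 = -6537*1/9127 = -6537/9127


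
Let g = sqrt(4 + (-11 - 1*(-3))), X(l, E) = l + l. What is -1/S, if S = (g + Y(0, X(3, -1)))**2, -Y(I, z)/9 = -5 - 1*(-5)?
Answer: 1/4 ≈ 0.25000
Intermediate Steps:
X(l, E) = 2*l
Y(I, z) = 0 (Y(I, z) = -9*(-5 - 1*(-5)) = -9*(-5 + 5) = -9*0 = 0)
g = 2*I (g = sqrt(4 + (-11 + 3)) = sqrt(4 - 8) = sqrt(-4) = 2*I ≈ 2.0*I)
S = -4 (S = (2*I + 0)**2 = (2*I)**2 = -4)
-1/S = -1/(-4) = -1*(-1/4) = 1/4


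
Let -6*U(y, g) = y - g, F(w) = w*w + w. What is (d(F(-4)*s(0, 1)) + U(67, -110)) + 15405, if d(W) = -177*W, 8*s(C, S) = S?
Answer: 15110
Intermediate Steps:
s(C, S) = S/8
F(w) = w + w² (F(w) = w² + w = w + w²)
U(y, g) = -y/6 + g/6 (U(y, g) = -(y - g)/6 = -y/6 + g/6)
(d(F(-4)*s(0, 1)) + U(67, -110)) + 15405 = (-177*(-4*(1 - 4))*(⅛)*1 + (-⅙*67 + (⅙)*(-110))) + 15405 = (-177*(-4*(-3))/8 + (-67/6 - 55/3)) + 15405 = (-2124/8 - 59/2) + 15405 = (-177*3/2 - 59/2) + 15405 = (-531/2 - 59/2) + 15405 = -295 + 15405 = 15110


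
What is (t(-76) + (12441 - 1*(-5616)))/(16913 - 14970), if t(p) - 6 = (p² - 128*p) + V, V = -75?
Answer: 33492/1943 ≈ 17.237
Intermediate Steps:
t(p) = -69 + p² - 128*p (t(p) = 6 + ((p² - 128*p) - 75) = 6 + (-75 + p² - 128*p) = -69 + p² - 128*p)
(t(-76) + (12441 - 1*(-5616)))/(16913 - 14970) = ((-69 + (-76)² - 128*(-76)) + (12441 - 1*(-5616)))/(16913 - 14970) = ((-69 + 5776 + 9728) + (12441 + 5616))/1943 = (15435 + 18057)*(1/1943) = 33492*(1/1943) = 33492/1943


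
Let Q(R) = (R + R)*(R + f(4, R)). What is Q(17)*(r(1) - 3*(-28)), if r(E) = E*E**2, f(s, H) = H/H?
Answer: 52020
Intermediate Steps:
f(s, H) = 1
Q(R) = 2*R*(1 + R) (Q(R) = (R + R)*(R + 1) = (2*R)*(1 + R) = 2*R*(1 + R))
r(E) = E**3
Q(17)*(r(1) - 3*(-28)) = (2*17*(1 + 17))*(1**3 - 3*(-28)) = (2*17*18)*(1 + 84) = 612*85 = 52020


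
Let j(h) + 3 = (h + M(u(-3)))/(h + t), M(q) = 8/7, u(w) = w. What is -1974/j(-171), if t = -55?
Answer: 3122868/3557 ≈ 877.95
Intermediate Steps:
M(q) = 8/7 (M(q) = 8*(⅐) = 8/7)
j(h) = -3 + (8/7 + h)/(-55 + h) (j(h) = -3 + (h + 8/7)/(h - 55) = -3 + (8/7 + h)/(-55 + h))
-1974/j(-171) = -1974*7*(-55 - 171)/(1163 - 14*(-171)) = -1974*(-1582/(1163 + 2394)) = -1974/((⅐)*(-1/226)*3557) = -1974/(-3557/1582) = -1974*(-1582/3557) = 3122868/3557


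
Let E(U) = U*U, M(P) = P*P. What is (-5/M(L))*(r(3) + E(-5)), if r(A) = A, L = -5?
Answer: -28/5 ≈ -5.6000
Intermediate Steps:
M(P) = P²
E(U) = U²
(-5/M(L))*(r(3) + E(-5)) = (-5/((-5)²))*(3 + (-5)²) = (-5/25)*(3 + 25) = -5*1/25*28 = -⅕*28 = -28/5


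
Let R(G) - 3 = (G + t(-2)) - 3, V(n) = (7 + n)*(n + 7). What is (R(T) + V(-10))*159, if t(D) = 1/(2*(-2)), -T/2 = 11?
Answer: -8427/4 ≈ -2106.8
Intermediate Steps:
T = -22 (T = -2*11 = -22)
t(D) = -¼ (t(D) = 1/(-4) = -¼)
V(n) = (7 + n)² (V(n) = (7 + n)*(7 + n) = (7 + n)²)
R(G) = -¼ + G (R(G) = 3 + ((G - ¼) - 3) = 3 + ((-¼ + G) - 3) = 3 + (-13/4 + G) = -¼ + G)
(R(T) + V(-10))*159 = ((-¼ - 22) + (7 - 10)²)*159 = (-89/4 + (-3)²)*159 = (-89/4 + 9)*159 = -53/4*159 = -8427/4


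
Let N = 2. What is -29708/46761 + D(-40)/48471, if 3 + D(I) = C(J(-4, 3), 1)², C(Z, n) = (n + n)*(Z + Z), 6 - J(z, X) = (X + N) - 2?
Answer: -477794389/755517477 ≈ -0.63241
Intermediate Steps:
J(z, X) = 6 - X (J(z, X) = 6 - ((X + 2) - 2) = 6 - ((2 + X) - 2) = 6 - X)
C(Z, n) = 4*Z*n (C(Z, n) = (2*n)*(2*Z) = 4*Z*n)
D(I) = 141 (D(I) = -3 + (4*(6 - 1*3)*1)² = -3 + (4*(6 - 3)*1)² = -3 + (4*3*1)² = -3 + 12² = -3 + 144 = 141)
-29708/46761 + D(-40)/48471 = -29708/46761 + 141/48471 = -29708*1/46761 + 141*(1/48471) = -29708/46761 + 47/16157 = -477794389/755517477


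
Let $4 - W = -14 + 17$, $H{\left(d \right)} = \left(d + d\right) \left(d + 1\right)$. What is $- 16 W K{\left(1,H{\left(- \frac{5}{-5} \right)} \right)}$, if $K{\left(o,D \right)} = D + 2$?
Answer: $-96$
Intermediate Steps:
$H{\left(d \right)} = 2 d \left(1 + d\right)$
$K{\left(o,D \right)} = 2 + D$
$W = 1$ ($W = 4 - \left(-14 + 17\right) = 4 - 3 = 1$)
$- 16 W K{\left(1,H{\left(- \frac{5}{-5} \right)} \right)} = \left(-16\right) 1 \left(2 + 2 \left(- \frac{5}{-5}\right) \left(1 - \frac{5}{-5}\right)\right) = - 16 \left(2 + 2 \left(\left(-5\right) \left(- \frac{1}{5}\right)\right) \left(1 - -1\right)\right) = - 16 \left(2 + 2 \cdot 1 \left(1 + 1\right)\right) = - 16 \left(2 + 2 \cdot 1 \cdot 2\right) = - 16 \left(2 + 4\right) = \left(-16\right) 6 = -96$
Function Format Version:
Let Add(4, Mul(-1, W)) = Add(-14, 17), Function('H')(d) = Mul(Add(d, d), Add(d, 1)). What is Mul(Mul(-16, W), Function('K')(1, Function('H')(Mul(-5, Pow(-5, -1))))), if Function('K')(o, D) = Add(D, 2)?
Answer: -96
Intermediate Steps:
Function('H')(d) = Mul(2, d, Add(1, d)) (Function('H')(d) = Mul(Mul(2, d), Add(1, d)) = Mul(2, d, Add(1, d)))
Function('K')(o, D) = Add(2, D)
W = 1 (W = Add(4, Mul(-1, Add(-14, 17))) = Add(4, Mul(-1, 3)) = Add(4, -3) = 1)
Mul(Mul(-16, W), Function('K')(1, Function('H')(Mul(-5, Pow(-5, -1))))) = Mul(Mul(-16, 1), Add(2, Mul(2, Mul(-5, Pow(-5, -1)), Add(1, Mul(-5, Pow(-5, -1)))))) = Mul(-16, Add(2, Mul(2, Mul(-5, Rational(-1, 5)), Add(1, Mul(-5, Rational(-1, 5)))))) = Mul(-16, Add(2, Mul(2, 1, Add(1, 1)))) = Mul(-16, Add(2, Mul(2, 1, 2))) = Mul(-16, Add(2, 4)) = Mul(-16, 6) = -96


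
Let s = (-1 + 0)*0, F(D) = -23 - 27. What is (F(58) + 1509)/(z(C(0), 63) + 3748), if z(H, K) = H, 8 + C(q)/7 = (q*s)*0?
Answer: 1459/3692 ≈ 0.39518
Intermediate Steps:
F(D) = -50
s = 0 (s = -1*0 = 0)
C(q) = -56 (C(q) = -56 + 7*((q*0)*0) = -56 + 7*(0*0) = -56 + 7*0 = -56 + 0 = -56)
(F(58) + 1509)/(z(C(0), 63) + 3748) = (-50 + 1509)/(-56 + 3748) = 1459/3692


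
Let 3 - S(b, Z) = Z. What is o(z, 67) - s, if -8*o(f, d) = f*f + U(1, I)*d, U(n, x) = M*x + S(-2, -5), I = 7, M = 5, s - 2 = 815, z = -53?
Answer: -6113/4 ≈ -1528.3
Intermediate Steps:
s = 817 (s = 2 + 815 = 817)
S(b, Z) = 3 - Z
U(n, x) = 8 + 5*x (U(n, x) = 5*x + (3 - 1*(-5)) = 5*x + (3 + 5) = 5*x + 8 = 8 + 5*x)
o(f, d) = -43*d/8 - f**2/8 (o(f, d) = -(f*f + (8 + 5*7)*d)/8 = -(f**2 + (8 + 35)*d)/8 = -(f**2 + 43*d)/8 = -43*d/8 - f**2/8)
o(z, 67) - s = (-43/8*67 - 1/8*(-53)**2) - 1*817 = (-2881/8 - 1/8*2809) - 817 = (-2881/8 - 2809/8) - 817 = -2845/4 - 817 = -6113/4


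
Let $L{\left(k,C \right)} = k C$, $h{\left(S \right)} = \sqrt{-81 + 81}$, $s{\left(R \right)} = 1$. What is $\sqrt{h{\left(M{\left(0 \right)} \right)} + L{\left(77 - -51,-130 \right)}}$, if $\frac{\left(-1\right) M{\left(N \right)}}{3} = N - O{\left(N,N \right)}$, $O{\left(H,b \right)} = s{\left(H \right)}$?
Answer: $16 i \sqrt{65} \approx 129.0 i$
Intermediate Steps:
$O{\left(H,b \right)} = 1$
$M{\left(N \right)} = 3 - 3 N$ ($M{\left(N \right)} = - 3 \left(N - 1\right) = - 3 \left(-1 + N\right) = 3 - 3 N$)
$h{\left(S \right)} = 0$ ($h{\left(S \right)} = \sqrt{0} = 0$)
$L{\left(k,C \right)} = C k$
$\sqrt{h{\left(M{\left(0 \right)} \right)} + L{\left(77 - -51,-130 \right)}} = \sqrt{0 - 130 \left(77 - -51\right)} = \sqrt{0 - 130 \left(77 + 51\right)} = \sqrt{0 - 16640} = \sqrt{-16640} = 16 i \sqrt{65}$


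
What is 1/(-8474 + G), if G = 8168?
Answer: -1/306 ≈ -0.0032680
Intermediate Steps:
1/(-8474 + G) = 1/(-8474 + 8168) = 1/(-306) = -1/306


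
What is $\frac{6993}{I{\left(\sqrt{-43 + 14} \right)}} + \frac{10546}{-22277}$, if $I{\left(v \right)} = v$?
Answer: $- \frac{10546}{22277} - \frac{6993 i \sqrt{29}}{29} \approx -0.4734 - 1298.6 i$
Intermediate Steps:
$\frac{6993}{I{\left(\sqrt{-43 + 14} \right)}} + \frac{10546}{-22277} = \frac{6993}{\sqrt{-43 + 14}} + \frac{10546}{-22277} = \frac{6993}{\sqrt{-29}} + 10546 \left(- \frac{1}{22277}\right) = \frac{6993}{i \sqrt{29}} - \frac{10546}{22277} = 6993 \left(- \frac{i \sqrt{29}}{29}\right) - \frac{10546}{22277} = - \frac{6993 i \sqrt{29}}{29} - \frac{10546}{22277} = - \frac{10546}{22277} - \frac{6993 i \sqrt{29}}{29}$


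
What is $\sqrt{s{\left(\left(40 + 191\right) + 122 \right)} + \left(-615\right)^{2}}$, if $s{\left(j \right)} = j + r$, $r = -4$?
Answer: $7 \sqrt{7726} \approx 615.28$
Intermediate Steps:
$s{\left(j \right)} = -4 + j$ ($s{\left(j \right)} = j - 4 = -4 + j$)
$\sqrt{s{\left(\left(40 + 191\right) + 122 \right)} + \left(-615\right)^{2}} = \sqrt{\left(-4 + \left(\left(40 + 191\right) + 122\right)\right) + \left(-615\right)^{2}} = \sqrt{\left(-4 + \left(231 + 122\right)\right) + 378225} = \sqrt{\left(-4 + 353\right) + 378225} = \sqrt{349 + 378225} = \sqrt{378574} = 7 \sqrt{7726}$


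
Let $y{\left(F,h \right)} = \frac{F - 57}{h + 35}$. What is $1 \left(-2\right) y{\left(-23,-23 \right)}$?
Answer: $\frac{40}{3} \approx 13.333$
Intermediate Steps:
$y{\left(F,h \right)} = \frac{-57 + F}{35 + h}$
$1 \left(-2\right) y{\left(-23,-23 \right)} = 1 \left(-2\right) \frac{-57 - 23}{35 - 23} = - 2 \cdot \frac{1}{12} \left(-80\right) = \left(-2\right) \left(- \frac{20}{3}\right) = \frac{40}{3}$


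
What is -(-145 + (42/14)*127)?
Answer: -236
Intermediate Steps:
-(-145 + (42/14)*127) = -(-145 + (42*(1/14))*127) = -(-145 + 3*127) = -(-145 + 381) = -1*236 = -236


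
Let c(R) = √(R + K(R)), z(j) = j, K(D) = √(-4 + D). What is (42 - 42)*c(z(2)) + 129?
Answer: 129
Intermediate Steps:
c(R) = √(R + √(-4 + R))
(42 - 42)*c(z(2)) + 129 = (42 - 42)*√(2 + √(-4 + 2)) + 129 = 0*√(2 + √(-2)) + 129 = 0*√(2 + I*√2) + 129 = 0 + 129 = 129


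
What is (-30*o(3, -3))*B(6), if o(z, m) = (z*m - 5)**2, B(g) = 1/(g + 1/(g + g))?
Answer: -70560/73 ≈ -966.58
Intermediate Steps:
B(g) = 1/(g + 1/(2*g))
o(z, m) = (-5 + m*z)**2 (o(z, m) = (m*z - 5)**2 = (-5 + m*z)**2)
(-30*o(3, -3))*B(6) = (-30*(-5 - 3*3)**2)*(2*6/(1 + 2*6**2)) = (-30*(-5 - 9)**2)*(2*6/(1 + 2*36)) = (-30*(-14)**2)*(2*6/(1 + 72)) = (-30*196)*(2*6/73) = -11760*6/73 = -5880*12/73 = -70560/73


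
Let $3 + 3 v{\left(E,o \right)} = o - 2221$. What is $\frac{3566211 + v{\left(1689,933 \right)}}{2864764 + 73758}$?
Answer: $\frac{5348671}{4407783} \approx 1.2135$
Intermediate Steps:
$v{\left(E,o \right)} = - \frac{2224}{3} + \frac{o}{3}$ ($v{\left(E,o \right)} = -1 + \frac{o - 2221}{3} = -1 + \frac{-2221 + o}{3} = -1 + \left(- \frac{2221}{3} + \frac{o}{3}\right) = - \frac{2224}{3} + \frac{o}{3}$)
$\frac{3566211 + v{\left(1689,933 \right)}}{2864764 + 73758} = \frac{3566211 + \left(- \frac{2224}{3} + \frac{1}{3} \cdot 933\right)}{2864764 + 73758} = \frac{3566211 + \left(- \frac{2224}{3} + 311\right)}{2938522} = \left(3566211 - \frac{1291}{3}\right) \frac{1}{2938522} = \frac{10697342}{3} \cdot \frac{1}{2938522} = \frac{5348671}{4407783}$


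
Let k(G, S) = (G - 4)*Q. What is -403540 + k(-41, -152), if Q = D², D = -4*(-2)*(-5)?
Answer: -475540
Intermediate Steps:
D = -40 (D = 8*(-5) = -40)
Q = 1600 (Q = (-40)² = 1600)
k(G, S) = -6400 + 1600*G (k(G, S) = (G - 4)*1600 = (-4 + G)*1600 = -6400 + 1600*G)
-403540 + k(-41, -152) = -403540 + (-6400 + 1600*(-41)) = -403540 + (-6400 - 65600) = -403540 - 72000 = -475540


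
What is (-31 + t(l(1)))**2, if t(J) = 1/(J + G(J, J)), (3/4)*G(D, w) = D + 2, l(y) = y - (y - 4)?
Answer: 137641/144 ≈ 955.84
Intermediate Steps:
l(y) = 4 (l(y) = y - (-4 + y) = y + (4 - y) = 4)
G(D, w) = 8/3 + 4*D/3 (G(D, w) = 4*(D + 2)/3 = 4*(2 + D)/3 = 8/3 + 4*D/3)
t(J) = 1/(8/3 + 7*J/3) (t(J) = 1/(J + (8/3 + 4*J/3)) = 1/(8/3 + 7*J/3))
(-31 + t(l(1)))**2 = (-31 + 3/(8 + 7*4))**2 = (-31 + 3/(8 + 28))**2 = (-31 + 3/36)**2 = (-31 + 3*(1/36))**2 = (-31 + 1/12)**2 = (-371/12)**2 = 137641/144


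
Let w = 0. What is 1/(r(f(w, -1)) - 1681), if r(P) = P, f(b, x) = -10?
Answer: -1/1691 ≈ -0.00059137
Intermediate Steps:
1/(r(f(w, -1)) - 1681) = 1/(-10 - 1681) = 1/(-1691) = -1/1691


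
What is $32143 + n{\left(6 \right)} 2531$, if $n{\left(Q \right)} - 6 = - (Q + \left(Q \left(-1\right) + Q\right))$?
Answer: $32143$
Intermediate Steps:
$n{\left(Q \right)} = 6 - Q$ ($n{\left(Q \right)} = 6 - \left(Q + \left(Q \left(-1\right) + Q\right)\right) = 6 - \left(Q + \left(- Q + Q\right)\right) = 6 - \left(Q + 0\right) = 6 - Q$)
$32143 + n{\left(6 \right)} 2531 = 32143 + \left(6 - 6\right) 2531 = 32143 + 0 \cdot 2531 = 32143 + 0 = 32143$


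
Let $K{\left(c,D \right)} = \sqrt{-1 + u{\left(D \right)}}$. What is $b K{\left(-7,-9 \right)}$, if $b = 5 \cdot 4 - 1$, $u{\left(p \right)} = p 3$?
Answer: $38 i \sqrt{7} \approx 100.54 i$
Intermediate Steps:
$u{\left(p \right)} = 3 p$
$b = 19$ ($b = 20 - 1 = 19$)
$K{\left(c,D \right)} = \sqrt{-1 + 3 D}$
$b K{\left(-7,-9 \right)} = 19 \sqrt{-1 + 3 \left(-9\right)} = 19 \sqrt{-1 - 27} = 19 \sqrt{-28} = 19 \cdot 2 i \sqrt{7} = 38 i \sqrt{7}$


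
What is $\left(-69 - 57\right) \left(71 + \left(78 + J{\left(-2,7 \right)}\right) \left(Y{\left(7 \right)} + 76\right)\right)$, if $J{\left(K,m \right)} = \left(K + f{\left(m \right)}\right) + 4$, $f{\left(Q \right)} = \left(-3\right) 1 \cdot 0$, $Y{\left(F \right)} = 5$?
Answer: $-825426$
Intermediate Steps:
$f{\left(Q \right)} = 0$ ($f{\left(Q \right)} = \left(-3\right) 0 = 0$)
$J{\left(K,m \right)} = 4 + K$ ($J{\left(K,m \right)} = \left(K + 0\right) + 4 = K + 4 = 4 + K$)
$\left(-69 - 57\right) \left(71 + \left(78 + J{\left(-2,7 \right)}\right) \left(Y{\left(7 \right)} + 76\right)\right) = \left(-69 - 57\right) \left(71 + \left(78 + \left(4 - 2\right)\right) \left(5 + 76\right)\right) = - 126 \left(71 + \left(78 + 2\right) 81\right) = - 126 \left(71 + 80 \cdot 81\right) = - 126 \left(71 + 6480\right) = \left(-126\right) 6551 = -825426$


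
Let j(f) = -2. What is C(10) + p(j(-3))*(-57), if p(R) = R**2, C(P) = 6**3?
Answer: -12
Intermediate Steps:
C(P) = 216
C(10) + p(j(-3))*(-57) = 216 + (-2)**2*(-57) = 216 + 4*(-57) = 216 - 228 = -12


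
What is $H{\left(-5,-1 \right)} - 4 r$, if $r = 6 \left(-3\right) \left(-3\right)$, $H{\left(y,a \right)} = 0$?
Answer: $-216$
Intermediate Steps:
$r = 54$ ($r = \left(-18\right) \left(-3\right) = 54$)
$H{\left(-5,-1 \right)} - 4 r = 0 - 216 = -216$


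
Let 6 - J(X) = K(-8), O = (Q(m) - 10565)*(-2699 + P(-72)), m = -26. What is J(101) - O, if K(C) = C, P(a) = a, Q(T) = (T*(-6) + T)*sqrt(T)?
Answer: -29275601 + 360230*I*sqrt(26) ≈ -2.9276e+7 + 1.8368e+6*I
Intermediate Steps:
Q(T) = -5*T**(3/2) (Q(T) = (-6*T + T)*sqrt(T) = (-5*T)*sqrt(T) = -5*T**(3/2))
O = 29275615 - 360230*I*sqrt(26) (O = (-(-130)*I*sqrt(26) - 10565)*(-2699 - 72) = (-(-130)*I*sqrt(26) - 10565)*(-2771) = (130*I*sqrt(26) - 10565)*(-2771) = (-10565 + 130*I*sqrt(26))*(-2771) = 29275615 - 360230*I*sqrt(26) ≈ 2.9276e+7 - 1.8368e+6*I)
J(X) = 14 (J(X) = 6 - 1*(-8) = 6 + 8 = 14)
J(101) - O = 14 - (29275615 - 360230*I*sqrt(26)) = 14 + (-29275615 + 360230*I*sqrt(26)) = -29275601 + 360230*I*sqrt(26)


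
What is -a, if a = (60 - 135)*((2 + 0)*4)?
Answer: 600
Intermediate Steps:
a = -600 (a = -150*4 = -75*8 = -600)
-a = -1*(-600) = 600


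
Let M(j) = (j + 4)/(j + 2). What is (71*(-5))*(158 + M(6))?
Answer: -226135/4 ≈ -56534.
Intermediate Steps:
M(j) = (4 + j)/(2 + j)
(71*(-5))*(158 + M(6)) = (71*(-5))*(158 + (4 + 6)/(2 + 6)) = -355*(158 + 10/8) = -355*(158 + (⅛)*10) = -355*(158 + 5/4) = -355*637/4 = -226135/4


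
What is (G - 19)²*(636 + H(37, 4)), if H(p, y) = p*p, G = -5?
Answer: 1154880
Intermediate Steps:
H(p, y) = p²
(G - 19)²*(636 + H(37, 4)) = (-5 - 19)²*(636 + 37²) = (-24)²*(636 + 1369) = 576*2005 = 1154880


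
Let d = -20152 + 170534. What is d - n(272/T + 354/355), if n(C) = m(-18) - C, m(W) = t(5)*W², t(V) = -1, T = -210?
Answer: 1123511008/7455 ≈ 1.5071e+5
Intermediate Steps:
m(W) = -W²
n(C) = -324 - C (n(C) = -1*(-18)² - C = -1*324 - C = -324 - C)
d = 150382
d - n(272/T + 354/355) = 150382 - (-324 - (272/(-210) + 354/355)) = 150382 - (-324 - (272*(-1/210) + 354*(1/355))) = 150382 - (-324 - (-136/105 + 354/355)) = 150382 - (-324 - 1*(-2222/7455)) = 150382 - (-324 + 2222/7455) = 150382 - 1*(-2413198/7455) = 150382 + 2413198/7455 = 1123511008/7455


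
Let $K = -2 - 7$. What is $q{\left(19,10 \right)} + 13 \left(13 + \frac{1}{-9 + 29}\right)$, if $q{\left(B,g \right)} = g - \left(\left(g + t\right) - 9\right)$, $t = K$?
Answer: $\frac{3753}{20} \approx 187.65$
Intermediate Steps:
$K = -9$ ($K = -2 - 7 = -9$)
$t = -9$
$q{\left(B,g \right)} = 18$ ($q{\left(B,g \right)} = g - \left(\left(g - 9\right) - 9\right) = g - \left(\left(-9 + g\right) - 9\right) = g - \left(-18 + g\right) = 18$)
$q{\left(19,10 \right)} + 13 \left(13 + \frac{1}{-9 + 29}\right) = 18 + 13 \left(13 + \frac{1}{-9 + 29}\right) = 18 + 13 \left(13 + \frac{1}{20}\right) = 18 + 13 \cdot \frac{261}{20} = 18 + \frac{3393}{20} = \frac{3753}{20}$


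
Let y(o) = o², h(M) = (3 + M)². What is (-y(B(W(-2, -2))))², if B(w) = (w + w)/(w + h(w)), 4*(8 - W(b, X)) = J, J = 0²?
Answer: 65536/276922881 ≈ 0.00023666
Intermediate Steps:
J = 0
W(b, X) = 8 (W(b, X) = 8 - ¼*0 = 8 + 0 = 8)
B(w) = 2*w/(w + (3 + w)²) (B(w) = (w + w)/(w + (3 + w)²) = (2*w)/(w + (3 + w)²) = 2*w/(w + (3 + w)²))
(-y(B(W(-2, -2))))² = (-(2*8/(8 + (3 + 8)²))²)² = (-(2*8/(8 + 11²))²)² = (-(2*8/(8 + 121))²)² = (-(2*8/129)²)² = (-(2*8*(1/129))²)² = (-(16/129)²)² = (-1*256/16641)² = (-256/16641)² = 65536/276922881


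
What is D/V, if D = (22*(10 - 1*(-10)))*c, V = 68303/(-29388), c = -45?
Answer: 581882400/68303 ≈ 8519.1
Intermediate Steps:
V = -68303/29388 (V = 68303*(-1/29388) = -68303/29388 ≈ -2.3242)
D = -19800 (D = (22*(10 - 1*(-10)))*(-45) = (22*(10 + 10))*(-45) = (22*20)*(-45) = 440*(-45) = -19800)
D/V = -19800/(-68303/29388) = -19800*(-29388/68303) = 581882400/68303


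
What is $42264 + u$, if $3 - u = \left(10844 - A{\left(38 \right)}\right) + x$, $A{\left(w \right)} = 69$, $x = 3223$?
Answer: $28269$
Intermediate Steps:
$u = -13995$ ($u = 3 - \left(\left(10844 - 69\right) + 3223\right) = 3 - \left(10775 + 3223\right) = 3 - 13998 = -13995$)
$42264 + u = 42264 - 13995 = 28269$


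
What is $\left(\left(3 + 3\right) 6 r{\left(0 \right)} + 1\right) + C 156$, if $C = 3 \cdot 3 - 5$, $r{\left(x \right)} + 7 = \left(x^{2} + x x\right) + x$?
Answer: $373$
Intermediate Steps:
$r{\left(x \right)} = -7 + x + 2 x^{2}$ ($r{\left(x \right)} = -7 + \left(\left(x^{2} + x x\right) + x\right) = -7 + \left(\left(x^{2} + x^{2}\right) + x\right) = -7 + \left(2 x^{2} + x\right) = -7 + \left(x + 2 x^{2}\right) = -7 + x + 2 x^{2}$)
$C = 4$ ($C = 9 - 5 = 4$)
$\left(\left(3 + 3\right) 6 r{\left(0 \right)} + 1\right) + C 156 = \left(\left(3 + 3\right) 6 \left(-7 + 0 + 2 \cdot 0^{2}\right) + 1\right) + 4 \cdot 156 = \left(6 \cdot 6 \left(-7 + 0 + 2 \cdot 0\right) + 1\right) + 624 = \left(36 \left(-7 + 0 + 0\right) + 1\right) + 624 = \left(36 \left(-7\right) + 1\right) + 624 = \left(-252 + 1\right) + 624 = -251 + 624 = 373$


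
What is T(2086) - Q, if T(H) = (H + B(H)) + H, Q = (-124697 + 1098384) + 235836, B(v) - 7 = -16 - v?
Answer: -1207446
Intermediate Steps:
B(v) = -9 - v (B(v) = 7 + (-16 - v) = -9 - v)
Q = 1209523 (Q = 973687 + 235836 = 1209523)
T(H) = -9 + H (T(H) = (H + (-9 - H)) + H = -9 + H)
T(2086) - Q = (-9 + 2086) - 1*1209523 = 2077 - 1209523 = -1207446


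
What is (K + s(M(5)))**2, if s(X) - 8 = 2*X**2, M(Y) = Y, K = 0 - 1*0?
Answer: 3364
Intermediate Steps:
K = 0 (K = 0 + 0 = 0)
s(X) = 8 + 2*X**2
(K + s(M(5)))**2 = (0 + (8 + 2*5**2))**2 = (0 + (8 + 2*25))**2 = (0 + (8 + 50))**2 = (0 + 58)**2 = 58**2 = 3364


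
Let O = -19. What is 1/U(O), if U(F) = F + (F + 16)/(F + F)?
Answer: -38/719 ≈ -0.052851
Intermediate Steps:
U(F) = F + (16 + F)/(2*F) (U(F) = F + (16 + F)/((2*F)) = F + (16 + F)*(1/(2*F)) = F + (16 + F)/(2*F))
1/U(O) = 1/(½ - 19 + 8/(-19)) = 1/(½ - 19 + 8*(-1/19)) = 1/(½ - 19 - 8/19) = 1/(-719/38) = -38/719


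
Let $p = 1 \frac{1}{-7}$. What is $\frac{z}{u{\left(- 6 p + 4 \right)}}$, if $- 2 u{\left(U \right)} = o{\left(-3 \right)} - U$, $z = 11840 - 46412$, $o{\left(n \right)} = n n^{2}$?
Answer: $- \frac{484008}{223} \approx -2170.4$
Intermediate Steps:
$p = - \frac{1}{7}$ ($p = 1 \left(- \frac{1}{7}\right) = - \frac{1}{7} \approx -0.14286$)
$o{\left(n \right)} = n^{3}$
$z = -34572$ ($z = 11840 - 46412 = -34572$)
$u{\left(U \right)} = \frac{27}{2} + \frac{U}{2}$ ($u{\left(U \right)} = - \frac{\left(-3\right)^{3} - U}{2} = - \frac{-27 - U}{2} = \frac{27}{2} + \frac{U}{2}$)
$\frac{z}{u{\left(- 6 p + 4 \right)}} = - \frac{34572}{\frac{27}{2} + \frac{\left(-6\right) \left(- \frac{1}{7}\right) + 4}{2}} = - \frac{34572}{\frac{27}{2} + \frac{\frac{6}{7} + 4}{2}} = - \frac{34572}{\frac{27}{2} + \frac{1}{2} \cdot \frac{34}{7}} = - \frac{34572}{\frac{27}{2} + \frac{17}{7}} = - \frac{34572}{\frac{223}{14}} = \left(-34572\right) \frac{14}{223} = - \frac{484008}{223}$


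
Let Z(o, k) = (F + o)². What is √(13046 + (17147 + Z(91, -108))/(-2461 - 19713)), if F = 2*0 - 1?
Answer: √6413979329718/22174 ≈ 114.21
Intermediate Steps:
F = -1 (F = 0 - 1 = -1)
Z(o, k) = (-1 + o)²
√(13046 + (17147 + Z(91, -108))/(-2461 - 19713)) = √(13046 + (17147 + (-1 + 91)²)/(-2461 - 19713)) = √(13046 + (17147 + 90²)/(-22174)) = √(13046 + (17147 + 8100)*(-1/22174)) = √(13046 + 25247*(-1/22174)) = √(13046 - 25247/22174) = √(289256757/22174) = √6413979329718/22174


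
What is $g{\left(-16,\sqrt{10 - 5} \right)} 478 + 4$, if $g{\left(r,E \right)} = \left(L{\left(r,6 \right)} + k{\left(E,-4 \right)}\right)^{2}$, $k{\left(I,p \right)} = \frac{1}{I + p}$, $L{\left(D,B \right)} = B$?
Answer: $\frac{1840306}{121} - \frac{59272 \sqrt{5}}{121} \approx 14114.0$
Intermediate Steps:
$g{\left(r,E \right)} = \left(6 + \frac{1}{-4 + E}\right)^{2}$ ($g{\left(r,E \right)} = \left(6 + \frac{1}{E - 4}\right)^{2} = \left(6 + \frac{1}{-4 + E}\right)^{2}$)
$g{\left(-16,\sqrt{10 - 5} \right)} 478 + 4 = \frac{\left(-23 + 6 \sqrt{10 - 5}\right)^{2}}{\left(-4 + \sqrt{10 - 5}\right)^{2}} \cdot 478 + 4 = \frac{\left(-23 + 6 \sqrt{5}\right)^{2}}{\left(-4 + \sqrt{5}\right)^{2}} \cdot 478 + 4 = \frac{478 \left(-23 + 6 \sqrt{5}\right)^{2}}{\left(-4 + \sqrt{5}\right)^{2}} + 4 = 4 + \frac{478 \left(-23 + 6 \sqrt{5}\right)^{2}}{\left(-4 + \sqrt{5}\right)^{2}}$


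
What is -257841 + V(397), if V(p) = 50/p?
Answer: -102362827/397 ≈ -2.5784e+5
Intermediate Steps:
-257841 + V(397) = -257841 + 50/397 = -102362827/397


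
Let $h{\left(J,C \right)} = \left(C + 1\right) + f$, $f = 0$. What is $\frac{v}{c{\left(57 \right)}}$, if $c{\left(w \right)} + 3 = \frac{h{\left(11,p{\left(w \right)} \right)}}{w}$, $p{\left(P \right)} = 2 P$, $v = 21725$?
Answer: $- \frac{1238325}{56} \approx -22113.0$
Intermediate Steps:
$h{\left(J,C \right)} = 1 + C$ ($h{\left(J,C \right)} = \left(C + 1\right) + 0 = \left(1 + C\right) + 0 = 1 + C$)
$c{\left(w \right)} = -3 + \frac{1 + 2 w}{w}$
$\frac{v}{c{\left(57 \right)}} = \frac{21725}{\frac{1}{57} \left(1 - 57\right)} = \frac{21725}{\frac{1}{57} \left(-56\right)} = \frac{21725}{- \frac{56}{57}} = 21725 \left(- \frac{57}{56}\right) = - \frac{1238325}{56}$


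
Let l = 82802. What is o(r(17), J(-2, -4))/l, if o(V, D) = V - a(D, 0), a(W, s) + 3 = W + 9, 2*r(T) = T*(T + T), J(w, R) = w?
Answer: 15/4358 ≈ 0.0034419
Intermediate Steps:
r(T) = T**2 (r(T) = (T*(T + T))/2 = (T*(2*T))/2 = (2*T**2)/2 = T**2)
a(W, s) = 6 + W (a(W, s) = -3 + (W + 9) = -3 + (9 + W) = 6 + W)
o(V, D) = -6 + V - D (o(V, D) = V - (6 + D) = V + (-6 - D) = -6 + V - D)
o(r(17), J(-2, -4))/l = (-6 + 17**2 - 1*(-2))/82802 = (-6 + 289 + 2)*(1/82802) = 285*(1/82802) = 15/4358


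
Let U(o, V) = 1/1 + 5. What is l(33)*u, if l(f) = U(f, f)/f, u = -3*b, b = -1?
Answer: 6/11 ≈ 0.54545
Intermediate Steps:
U(o, V) = 6 (U(o, V) = 1 + 5 = 6)
u = 3 (u = -3*(-1) = 3)
l(f) = 6/f
l(33)*u = (6/33)*3 = (6*(1/33))*3 = (2/11)*3 = 6/11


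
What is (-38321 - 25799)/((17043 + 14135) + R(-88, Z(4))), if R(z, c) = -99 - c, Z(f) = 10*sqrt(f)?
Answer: -9160/4437 ≈ -2.0645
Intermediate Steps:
(-38321 - 25799)/((17043 + 14135) + R(-88, Z(4))) = (-38321 - 25799)/((17043 + 14135) + (-99 - 10*sqrt(4))) = -64120/(31178 + (-99 - 10*2)) = -64120/(31178 + (-99 - 1*20)) = -64120/(31178 + (-99 - 20)) = -64120/(31178 - 119) = -64120/31059 = -64120*1/31059 = -9160/4437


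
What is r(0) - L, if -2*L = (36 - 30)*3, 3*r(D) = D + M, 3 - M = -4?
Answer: 34/3 ≈ 11.333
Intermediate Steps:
M = 7 (M = 3 - 1*(-4) = 3 + 4 = 7)
r(D) = 7/3 + D/3 (r(D) = (D + 7)/3 = (7 + D)/3 = 7/3 + D/3)
L = -9 (L = -(36 - 30)*3/2 = -3*3 = -½*18 = -9)
r(0) - L = (7/3 + (⅓)*0) - 1*(-9) = (7/3 + 0) + 9 = 7/3 + 9 = 34/3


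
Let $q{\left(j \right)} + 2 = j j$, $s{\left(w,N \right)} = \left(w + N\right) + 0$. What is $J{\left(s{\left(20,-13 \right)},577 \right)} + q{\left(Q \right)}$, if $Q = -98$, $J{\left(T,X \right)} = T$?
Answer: $9609$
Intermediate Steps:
$s{\left(w,N \right)} = N + w$ ($s{\left(w,N \right)} = \left(N + w\right) + 0 = N + w$)
$q{\left(j \right)} = -2 + j^{2}$ ($q{\left(j \right)} = -2 + j j = -2 + j^{2}$)
$J{\left(s{\left(20,-13 \right)},577 \right)} + q{\left(Q \right)} = \left(-13 + 20\right) - \left(2 - \left(-98\right)^{2}\right) = 7 + \left(-2 + 9604\right) = 7 + 9602 = 9609$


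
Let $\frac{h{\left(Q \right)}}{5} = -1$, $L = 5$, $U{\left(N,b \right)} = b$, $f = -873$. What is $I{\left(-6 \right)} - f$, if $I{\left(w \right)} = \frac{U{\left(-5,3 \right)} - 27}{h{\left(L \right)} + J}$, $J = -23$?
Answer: $\frac{6117}{7} \approx 873.86$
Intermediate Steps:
$h{\left(Q \right)} = -5$ ($h{\left(Q \right)} = 5 \left(-1\right) = -5$)
$I{\left(w \right)} = \frac{6}{7}$ ($I{\left(w \right)} = \frac{3 - 27}{-5 - 23} = - \frac{24}{-28} = \left(-24\right) \left(- \frac{1}{28}\right) = \frac{6}{7}$)
$I{\left(-6 \right)} - f = \frac{6}{7} - -873 = \frac{6}{7} + 873 = \frac{6117}{7}$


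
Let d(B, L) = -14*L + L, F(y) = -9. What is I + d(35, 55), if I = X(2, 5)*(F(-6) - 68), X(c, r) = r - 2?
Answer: -946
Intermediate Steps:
X(c, r) = -2 + r
d(B, L) = -13*L
I = -231 (I = (-2 + 5)*(-9 - 68) = 3*(-77) = -231)
I + d(35, 55) = -231 - 13*55 = -231 - 715 = -946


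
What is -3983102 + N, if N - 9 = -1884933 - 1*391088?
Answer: -6259114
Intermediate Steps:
N = -2276012 (N = 9 + (-1884933 - 1*391088) = 9 + (-1884933 - 391088) = 9 - 2276021 = -2276012)
-3983102 + N = -3983102 - 2276012 = -6259114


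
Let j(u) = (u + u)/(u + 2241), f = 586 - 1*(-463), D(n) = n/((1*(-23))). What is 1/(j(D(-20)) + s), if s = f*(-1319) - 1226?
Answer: -51563/71407381451 ≈ -7.2210e-7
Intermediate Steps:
D(n) = -n/23 (D(n) = n/(-23) = n*(-1/23) = -n/23)
f = 1049 (f = 586 + 463 = 1049)
s = -1384857 (s = 1049*(-1319) - 1226 = -1383631 - 1226 = -1384857)
j(u) = 2*u/(2241 + u) (j(u) = (2*u)/(2241 + u) = 2*u/(2241 + u))
1/(j(D(-20)) + s) = 1/(2*(-1/23*(-20))/(2241 - 1/23*(-20)) - 1384857) = 1/(2*(20/23)/(2241 + 20/23) - 1384857) = 1/(2*(20/23)/(51563/23) - 1384857) = 1/(2*(20/23)*(23/51563) - 1384857) = 1/(40/51563 - 1384857) = 1/(-71407381451/51563) = -51563/71407381451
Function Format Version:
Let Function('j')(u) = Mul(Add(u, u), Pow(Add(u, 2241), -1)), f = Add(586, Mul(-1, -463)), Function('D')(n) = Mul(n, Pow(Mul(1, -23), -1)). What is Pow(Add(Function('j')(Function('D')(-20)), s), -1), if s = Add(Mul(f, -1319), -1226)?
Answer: Rational(-51563, 71407381451) ≈ -7.2210e-7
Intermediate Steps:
Function('D')(n) = Mul(Rational(-1, 23), n) (Function('D')(n) = Mul(n, Pow(-23, -1)) = Mul(n, Rational(-1, 23)) = Mul(Rational(-1, 23), n))
f = 1049 (f = Add(586, 463) = 1049)
s = -1384857 (s = Add(Mul(1049, -1319), -1226) = Add(-1383631, -1226) = -1384857)
Function('j')(u) = Mul(2, u, Pow(Add(2241, u), -1)) (Function('j')(u) = Mul(Mul(2, u), Pow(Add(2241, u), -1)) = Mul(2, u, Pow(Add(2241, u), -1)))
Pow(Add(Function('j')(Function('D')(-20)), s), -1) = Pow(Add(Mul(2, Mul(Rational(-1, 23), -20), Pow(Add(2241, Mul(Rational(-1, 23), -20)), -1)), -1384857), -1) = Pow(Add(Mul(2, Rational(20, 23), Pow(Add(2241, Rational(20, 23)), -1)), -1384857), -1) = Pow(Add(Mul(2, Rational(20, 23), Pow(Rational(51563, 23), -1)), -1384857), -1) = Pow(Add(Mul(2, Rational(20, 23), Rational(23, 51563)), -1384857), -1) = Pow(Add(Rational(40, 51563), -1384857), -1) = Pow(Rational(-71407381451, 51563), -1) = Rational(-51563, 71407381451)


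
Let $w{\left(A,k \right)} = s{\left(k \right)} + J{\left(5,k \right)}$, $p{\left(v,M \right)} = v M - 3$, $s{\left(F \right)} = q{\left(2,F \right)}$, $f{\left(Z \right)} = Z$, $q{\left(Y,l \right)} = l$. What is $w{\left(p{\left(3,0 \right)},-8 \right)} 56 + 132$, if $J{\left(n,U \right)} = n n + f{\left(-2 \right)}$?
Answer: $972$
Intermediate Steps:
$s{\left(F \right)} = F$
$p{\left(v,M \right)} = -3 + M v$ ($p{\left(v,M \right)} = M v - 3 = -3 + M v$)
$J{\left(n,U \right)} = -2 + n^{2}$ ($J{\left(n,U \right)} = n n - 2 = n^{2} - 2 = -2 + n^{2}$)
$w{\left(A,k \right)} = 23 + k$ ($w{\left(A,k \right)} = k - \left(2 - 5^{2}\right) = k + \left(-2 + 25\right) = k + 23 = 23 + k$)
$w{\left(p{\left(3,0 \right)},-8 \right)} 56 + 132 = \left(23 - 8\right) 56 + 132 = 15 \cdot 56 + 132 = 840 + 132 = 972$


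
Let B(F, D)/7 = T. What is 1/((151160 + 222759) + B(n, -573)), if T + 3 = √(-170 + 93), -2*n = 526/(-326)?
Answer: 53414/19971388311 - I*√77/19971388311 ≈ 2.6745e-6 - 4.3938e-10*I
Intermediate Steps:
n = 263/326 (n = -263/(-326) = -263*(-1)/326 = -½*(-263/163) = 263/326 ≈ 0.80675)
T = -3 + I*√77 (T = -3 + √(-170 + 93) = -3 + √(-77) = -3 + I*√77 ≈ -3.0 + 8.775*I)
B(F, D) = -21 + 7*I*√77 (B(F, D) = 7*(-3 + I*√77) = -21 + 7*I*√77)
1/((151160 + 222759) + B(n, -573)) = 1/((151160 + 222759) + (-21 + 7*I*√77)) = 1/(373919 + (-21 + 7*I*√77)) = 1/(373898 + 7*I*√77)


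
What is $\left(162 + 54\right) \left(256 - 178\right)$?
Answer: $16848$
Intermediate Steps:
$\left(162 + 54\right) \left(256 - 178\right) = 216 \cdot 78 = 16848$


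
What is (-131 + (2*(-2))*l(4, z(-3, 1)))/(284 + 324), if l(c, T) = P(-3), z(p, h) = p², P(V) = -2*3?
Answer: -107/608 ≈ -0.17599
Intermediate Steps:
P(V) = -6
l(c, T) = -6
(-131 + (2*(-2))*l(4, z(-3, 1)))/(284 + 324) = (-131 + (2*(-2))*(-6))/(284 + 324) = (-131 - 4*(-6))/608 = (-131 + 24)*(1/608) = -107*1/608 = -107/608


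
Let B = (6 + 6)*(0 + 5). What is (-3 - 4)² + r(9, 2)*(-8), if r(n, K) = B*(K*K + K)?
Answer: -2831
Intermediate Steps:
B = 60 (B = 12*5 = 60)
r(n, K) = 60*K + 60*K² (r(n, K) = 60*(K*K + K) = 60*(K² + K) = 60*(K + K²) = 60*K + 60*K²)
(-3 - 4)² + r(9, 2)*(-8) = (-3 - 4)² + (60*2*(1 + 2))*(-8) = (-7)² + (60*2*3)*(-8) = 49 + 360*(-8) = 49 - 2880 = -2831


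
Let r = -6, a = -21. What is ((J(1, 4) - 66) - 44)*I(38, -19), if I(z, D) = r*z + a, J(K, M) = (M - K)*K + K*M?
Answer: 25647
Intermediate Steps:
J(K, M) = K*M + K*(M - K) (J(K, M) = K*(M - K) + K*M = K*M + K*(M - K))
I(z, D) = -21 - 6*z (I(z, D) = -6*z - 21 = -21 - 6*z)
((J(1, 4) - 66) - 44)*I(38, -19) = ((1*(-1*1 + 2*4) - 66) - 44)*(-21 - 6*38) = ((1*(-1 + 8) - 66) - 44)*(-21 - 228) = ((1*7 - 66) - 44)*(-249) = ((7 - 66) - 44)*(-249) = (-59 - 44)*(-249) = -103*(-249) = 25647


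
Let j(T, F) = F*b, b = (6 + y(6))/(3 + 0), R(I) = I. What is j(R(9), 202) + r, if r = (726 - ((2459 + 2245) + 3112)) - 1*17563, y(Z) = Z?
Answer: -23845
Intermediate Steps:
b = 4 (b = (6 + 6)/(3 + 0) = 12/3 = 12*(⅓) = 4)
j(T, F) = 4*F (j(T, F) = F*4 = 4*F)
r = -24653 (r = (726 - (4704 + 3112)) - 17563 = (726 - 1*7816) - 17563 = (726 - 7816) - 17563 = -7090 - 17563 = -24653)
j(R(9), 202) + r = 4*202 - 24653 = 808 - 24653 = -23845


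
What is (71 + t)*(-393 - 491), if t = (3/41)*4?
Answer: -2583932/41 ≈ -63023.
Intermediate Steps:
t = 12/41 (t = (3*(1/41))*4 = (3/41)*4 = 12/41 ≈ 0.29268)
(71 + t)*(-393 - 491) = (71 + 12/41)*(-393 - 491) = (2923/41)*(-884) = -2583932/41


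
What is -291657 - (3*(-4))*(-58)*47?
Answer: -324369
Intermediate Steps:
-291657 - (3*(-4))*(-58)*47 = -291657 - (-12*(-58))*47 = -291657 - 696*47 = -291657 - 1*32712 = -291657 - 32712 = -324369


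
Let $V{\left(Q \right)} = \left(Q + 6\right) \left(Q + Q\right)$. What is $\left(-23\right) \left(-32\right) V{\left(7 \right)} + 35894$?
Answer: $169846$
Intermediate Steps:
$V{\left(Q \right)} = 2 Q \left(6 + Q\right)$ ($V{\left(Q \right)} = \left(6 + Q\right) 2 Q = 2 Q \left(6 + Q\right)$)
$\left(-23\right) \left(-32\right) V{\left(7 \right)} + 35894 = \left(-23\right) \left(-32\right) 2 \cdot 7 \left(6 + 7\right) + 35894 = 736 \cdot 2 \cdot 7 \cdot 13 + 35894 = 736 \cdot 182 + 35894 = 133952 + 35894 = 169846$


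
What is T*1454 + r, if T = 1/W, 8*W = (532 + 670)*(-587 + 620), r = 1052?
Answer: 20870132/19833 ≈ 1052.3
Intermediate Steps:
W = 19833/4 (W = ((532 + 670)*(-587 + 620))/8 = (1202*33)/8 = (1/8)*39666 = 19833/4 ≈ 4958.3)
T = 4/19833 (T = 1/(19833/4) = 4/19833 ≈ 0.00020168)
T*1454 + r = (4/19833)*1454 + 1052 = 5816/19833 + 1052 = 20870132/19833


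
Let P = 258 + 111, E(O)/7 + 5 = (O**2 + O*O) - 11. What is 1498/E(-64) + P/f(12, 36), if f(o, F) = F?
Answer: 42009/4088 ≈ 10.276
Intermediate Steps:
E(O) = -112 + 14*O**2 (E(O) = -35 + 7*((O**2 + O*O) - 11) = -35 + 7*((O**2 + O**2) - 11) = -35 + 7*(2*O**2 - 11) = -35 + 7*(-11 + 2*O**2) = -35 + (-77 + 14*O**2) = -112 + 14*O**2)
P = 369
1498/E(-64) + P/f(12, 36) = 1498/(-112 + 14*(-64)**2) + 369/36 = 1498/(-112 + 14*4096) + 369*(1/36) = 1498/(-112 + 57344) + 41/4 = 1498/57232 + 41/4 = 1498*(1/57232) + 41/4 = 107/4088 + 41/4 = 42009/4088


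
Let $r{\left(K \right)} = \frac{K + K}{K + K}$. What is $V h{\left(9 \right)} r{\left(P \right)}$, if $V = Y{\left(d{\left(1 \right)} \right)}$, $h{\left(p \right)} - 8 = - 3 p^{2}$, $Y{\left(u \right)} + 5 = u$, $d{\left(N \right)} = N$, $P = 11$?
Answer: $940$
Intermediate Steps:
$Y{\left(u \right)} = -5 + u$
$h{\left(p \right)} = 8 - 3 p^{2}$
$V = -4$ ($V = -5 + 1 = -4$)
$r{\left(K \right)} = 1$ ($r{\left(K \right)} = \frac{2 K}{2 K} = 2 K \frac{1}{2 K} = 1$)
$V h{\left(9 \right)} r{\left(P \right)} = - 4 \left(8 - 3 \cdot 9^{2}\right) 1 = - 4 \left(8 - 243\right) 1 = \left(-4\right) \left(-235\right) 1 = 940 \cdot 1 = 940$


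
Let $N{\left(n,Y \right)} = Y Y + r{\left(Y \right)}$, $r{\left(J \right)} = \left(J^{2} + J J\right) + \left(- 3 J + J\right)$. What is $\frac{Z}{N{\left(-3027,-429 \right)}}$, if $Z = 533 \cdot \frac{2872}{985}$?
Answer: $\frac{117752}{41898945} \approx 0.0028104$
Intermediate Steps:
$r{\left(J \right)} = - 2 J + 2 J^{2}$ ($r{\left(J \right)} = \left(J^{2} + J^{2}\right) - 2 J = 2 J^{2} - 2 J = - 2 J + 2 J^{2}$)
$Z = \frac{1530776}{985}$ ($Z = 533 \cdot 2872 \cdot \frac{1}{985} = 533 \cdot \frac{2872}{985} = \frac{1530776}{985} \approx 1554.1$)
$N{\left(n,Y \right)} = Y^{2} + 2 Y \left(-1 + Y\right)$ ($N{\left(n,Y \right)} = Y Y + 2 Y \left(-1 + Y\right) = Y^{2} + 2 Y \left(-1 + Y\right)$)
$\frac{Z}{N{\left(-3027,-429 \right)}} = \frac{1530776}{985 \left(- 429 \left(-2 + 3 \left(-429\right)\right)\right)} = \frac{1530776}{985 \left(- 429 \left(-2 - 1287\right)\right)} = \frac{1530776}{985 \left(\left(-429\right) \left(-1289\right)\right)} = \frac{1530776}{985 \cdot 552981} = \frac{1530776}{985} \cdot \frac{1}{552981} = \frac{117752}{41898945}$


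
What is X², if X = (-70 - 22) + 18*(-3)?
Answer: 21316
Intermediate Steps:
X = -146 (X = -92 - 54 = -146)
X² = (-146)² = 21316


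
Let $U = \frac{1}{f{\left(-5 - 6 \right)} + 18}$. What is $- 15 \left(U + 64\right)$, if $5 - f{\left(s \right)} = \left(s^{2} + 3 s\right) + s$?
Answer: $- \frac{17275}{18} \approx -959.72$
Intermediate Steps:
$f{\left(s \right)} = 5 - s^{2} - 4 s$ ($f{\left(s \right)} = 5 - \left(\left(s^{2} + 3 s\right) + s\right) = 5 - \left(s^{2} + 4 s\right) = 5 - s^{2} - 4 s$)
$U = - \frac{1}{54}$ ($U = \frac{1}{\left(5 - \left(-5 - 6\right)^{2} - 4 \left(-5 - 6\right)\right) + 18} = \frac{1}{\left(5 - \left(-11\right)^{2} - -44\right) + 18} = \frac{1}{\left(5 - 121 + 44\right) + 18} = \frac{1}{-72 + 18} = \frac{1}{-54} = - \frac{1}{54} \approx -0.018519$)
$- 15 \left(U + 64\right) = - 15 \left(- \frac{1}{54} + 64\right) = \left(-15\right) \frac{3455}{54} = - \frac{17275}{18}$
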